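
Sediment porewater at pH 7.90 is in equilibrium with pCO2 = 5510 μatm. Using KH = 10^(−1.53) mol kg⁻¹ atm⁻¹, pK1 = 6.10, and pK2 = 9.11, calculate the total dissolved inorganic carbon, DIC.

[CO2*] = KH · pCO2 = 10^(−1.53) × 5510×10^-6 = 1.626×10^-4 mol/kg
α₀ = 1/(1 + K1/[H⁺] + K1K2/[H⁺]²) = 1/(1 + 10^+1.80 + 10^+0.59) = 0.01471
DIC = [CO2*]/α₀ = 1.626×10^-4 / 0.01471 = 11.1 mmol/kg

DIC = 11.1 mmol/kg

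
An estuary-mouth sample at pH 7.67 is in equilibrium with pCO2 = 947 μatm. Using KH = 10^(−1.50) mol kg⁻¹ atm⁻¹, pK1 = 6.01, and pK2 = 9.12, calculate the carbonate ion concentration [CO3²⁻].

[CO3²⁻] = 0.0486 mmol/kg

[CO2*] = KH · pCO2 = 10^(−1.50) × 947×10^-6 = 2.995×10^-5 mol/kg
α₀ = 1/(1 + K1/[H⁺] + K1K2/[H⁺]²) = 1/(1 + 10^+1.66 + 10^+0.21) = 0.02069
DIC = [CO2*]/α₀ = 2.995×10^-5 / 0.02069 = 1.447 mmol/kg
[CO3²⁻] = α₂·DIC; α₂ = 0.03356, so [CO3²⁻] = 0.03356 × 1.447 = 0.0486 mmol/kg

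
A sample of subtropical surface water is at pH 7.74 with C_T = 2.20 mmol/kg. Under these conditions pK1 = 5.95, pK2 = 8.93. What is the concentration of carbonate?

α₂ = 1 / (1 + [H⁺]/K2 + [H⁺]²/(K1K2)) = 1 / (1 + 10^+1.19 + 10^-0.60)
   = 1 / (1 + 15.488 + 0.25119) = 1/16.739 = 0.05974
[CO3²⁻] = α₂ × DIC = 0.05974 × 2.20 = 0.131 mmol/kg

[CO3²⁻] = 0.131 mmol/kg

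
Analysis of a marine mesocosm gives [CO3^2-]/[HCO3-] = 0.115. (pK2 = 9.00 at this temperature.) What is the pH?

pH = 8.06

From K2 = [H⁺][CO3^2-]/[HCO3-]:  pH = pK2 + log₁₀([CO3^2-]/[HCO3-])
log₁₀(0.115) = -0.939
pH = 9.00 + (-0.939) = 8.06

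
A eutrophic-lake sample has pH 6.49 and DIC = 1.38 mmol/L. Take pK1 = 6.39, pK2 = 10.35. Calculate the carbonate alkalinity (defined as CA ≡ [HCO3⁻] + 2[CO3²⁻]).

CA = 0.769 mmol/L

CA = [HCO3⁻] + 2[CO3²⁻] = (α₁ + 2α₂)·DIC
At pH 6.49: [H⁺]/K1 = 10^-0.10 = 0.79433, K2/[H⁺] = 10^-3.86 = 0.00013804
α₁ = 1/(1 + 0.79433 + 0.00013804) = 1/1.7945 = 0.5573; α₂ = α₁·K2/[H⁺] = 7.692×10^-5
α₁ + 2α₂ = 0.5574
CA = 0.5574 × 1.38 = 0.769 mmol/L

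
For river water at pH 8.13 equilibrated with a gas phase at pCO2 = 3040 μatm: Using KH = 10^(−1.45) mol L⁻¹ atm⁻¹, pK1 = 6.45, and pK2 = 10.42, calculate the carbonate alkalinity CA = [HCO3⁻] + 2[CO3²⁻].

[CO2*] = KH · pCO2 = 10^(−1.45) × 3040×10^-6 = 1.079×10^-4 mol/L
α₀ = 1/(1 + K1/[H⁺] + K1K2/[H⁺]²) = 1/(1 + 10^+1.68 + 10^-0.61) = 0.02036
DIC = [CO2*]/α₀ = 1.079×10^-4 / 0.02036 = 5.297 mmol/L
CA = (α₁ + 2α₂)·DIC = (0.9746 + 2×0.004999) × 5.297 = 5.22 mmol/L

CA = 5.22 mmol/L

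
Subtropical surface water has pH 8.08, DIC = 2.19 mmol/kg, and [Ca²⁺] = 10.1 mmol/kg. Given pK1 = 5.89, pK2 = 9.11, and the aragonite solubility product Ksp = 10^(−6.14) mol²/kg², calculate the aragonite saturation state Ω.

α₂ = 1 / (1 + [H⁺]/K2 + [H⁺]²/(K1K2)) = 1 / (1 + 10^+1.03 + 10^-1.16)
   = 1 / (1 + 10.715 + 0.069183) = 1/11.784 = 0.08486
[CO3²⁻] = α₂ × DIC = 0.08486 × 2.19 = 0.1858 mmol/kg
Ksp = 10^(−6.14) = 7.244×10^-7
Ω = [Ca²⁺][CO3²⁻]/Ksp = (10.1×10^-3)(1.858×10^-4) / 7.244×10^-7 = 2.59

Ω = 2.59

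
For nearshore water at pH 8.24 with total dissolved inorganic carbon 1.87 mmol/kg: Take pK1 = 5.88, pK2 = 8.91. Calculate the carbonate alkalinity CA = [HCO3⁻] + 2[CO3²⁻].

CA = 2.19 mmol/kg

CA = [HCO3⁻] + 2[CO3²⁻] = (α₁ + 2α₂)·DIC
At pH 8.24: [H⁺]/K1 = 10^-2.36 = 0.0043652, K2/[H⁺] = 10^-0.67 = 0.21380
α₁ = 1/(1 + 0.0043652 + 0.21380) = 1/1.2182 = 0.8209; α₂ = α₁·K2/[H⁺] = 0.1755
α₁ + 2α₂ = 1.1719
CA = 1.1719 × 1.87 = 2.19 mmol/kg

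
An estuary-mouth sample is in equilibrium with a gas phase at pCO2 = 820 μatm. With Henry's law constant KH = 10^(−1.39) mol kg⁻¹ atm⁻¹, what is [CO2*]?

[CO2*] = 33.4 μmol/kg

KH = 10^(−1.39) = 4.074×10^-2 mol kg⁻¹ atm⁻¹
[CO2*] = KH · pCO2 = 4.074×10^-2 × 820×10^-6 atm = 3.34×10^-5 mol/kg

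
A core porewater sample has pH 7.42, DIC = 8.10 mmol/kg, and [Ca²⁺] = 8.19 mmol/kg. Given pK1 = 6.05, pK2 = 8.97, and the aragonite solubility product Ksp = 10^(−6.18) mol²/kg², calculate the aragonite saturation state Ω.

α₂ = 1 / (1 + [H⁺]/K2 + [H⁺]²/(K1K2)) = 1 / (1 + 10^+1.55 + 10^+0.18)
   = 1 / (1 + 35.481 + 1.5136) = 1/37.995 = 0.02632
[CO3²⁻] = α₂ × DIC = 0.02632 × 8.10 = 0.2132 mmol/kg
Ksp = 10^(−6.18) = 6.607×10^-7
Ω = [Ca²⁺][CO3²⁻]/Ksp = (8.19×10^-3)(2.132×10^-4) / 6.607×10^-7 = 2.64

Ω = 2.64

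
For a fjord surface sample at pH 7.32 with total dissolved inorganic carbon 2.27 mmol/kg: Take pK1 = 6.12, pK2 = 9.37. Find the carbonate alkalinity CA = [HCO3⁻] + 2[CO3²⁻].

CA = 2.16 mmol/kg

CA = [HCO3⁻] + 2[CO3²⁻] = (α₁ + 2α₂)·DIC
At pH 7.32: [H⁺]/K1 = 10^-1.20 = 0.063096, K2/[H⁺] = 10^-2.05 = 0.0089125
α₁ = 1/(1 + 0.063096 + 0.0089125) = 1/1.0720 = 0.9328; α₂ = α₁·K2/[H⁺] = 0.008314
α₁ + 2α₂ = 0.9495
CA = 0.9495 × 2.27 = 2.16 mmol/kg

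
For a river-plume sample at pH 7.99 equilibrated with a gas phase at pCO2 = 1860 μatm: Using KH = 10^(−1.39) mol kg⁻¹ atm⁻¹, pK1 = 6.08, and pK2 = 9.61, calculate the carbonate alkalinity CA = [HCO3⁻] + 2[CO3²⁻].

CA = 6.45 mmol/kg

[CO2*] = KH · pCO2 = 10^(−1.39) × 1860×10^-6 = 7.577×10^-5 mol/kg
α₀ = 1/(1 + K1/[H⁺] + K1K2/[H⁺]²) = 1/(1 + 10^+1.91 + 10^+0.29) = 0.01187
DIC = [CO2*]/α₀ = 7.577×10^-5 / 0.01187 = 6.383 mmol/kg
CA = (α₁ + 2α₂)·DIC = (0.9650 + 2×0.02315) × 6.383 = 6.45 mmol/kg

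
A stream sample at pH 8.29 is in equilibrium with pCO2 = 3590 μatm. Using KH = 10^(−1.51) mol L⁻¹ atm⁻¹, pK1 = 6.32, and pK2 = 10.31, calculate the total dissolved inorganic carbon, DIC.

[CO2*] = KH · pCO2 = 10^(−1.51) × 3590×10^-6 = 1.109×10^-4 mol/L
α₀ = 1/(1 + K1/[H⁺] + K1K2/[H⁺]²) = 1/(1 + 10^+1.97 + 10^-0.05) = 0.01050
DIC = [CO2*]/α₀ = 1.109×10^-4 / 0.01050 = 10.6 mmol/L

DIC = 10.6 mmol/L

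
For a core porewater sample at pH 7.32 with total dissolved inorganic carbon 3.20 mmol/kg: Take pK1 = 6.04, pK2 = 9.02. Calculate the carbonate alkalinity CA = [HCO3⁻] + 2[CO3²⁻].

CA = 3.10 mmol/kg

CA = [HCO3⁻] + 2[CO3²⁻] = (α₁ + 2α₂)·DIC
At pH 7.32: [H⁺]/K1 = 10^-1.28 = 0.052481, K2/[H⁺] = 10^-1.70 = 0.019953
α₁ = 1/(1 + 0.052481 + 0.019953) = 1/1.0724 = 0.9325; α₂ = α₁·K2/[H⁺] = 0.01861
α₁ + 2α₂ = 0.9697
CA = 0.9697 × 3.20 = 3.10 mmol/kg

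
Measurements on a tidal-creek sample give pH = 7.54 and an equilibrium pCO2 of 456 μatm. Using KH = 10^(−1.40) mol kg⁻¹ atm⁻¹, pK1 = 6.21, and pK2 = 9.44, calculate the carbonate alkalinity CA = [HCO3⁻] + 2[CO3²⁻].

CA = 0.398 mmol/kg

[CO2*] = KH · pCO2 = 10^(−1.40) × 456×10^-6 = 1.815×10^-5 mol/kg
α₀ = 1/(1 + K1/[H⁺] + K1K2/[H⁺]²) = 1/(1 + 10^+1.33 + 10^-0.57) = 0.04415
DIC = [CO2*]/α₀ = 1.815×10^-5 / 0.04415 = 0.4112 mmol/kg
CA = (α₁ + 2α₂)·DIC = (0.9440 + 2×0.01188) × 0.4112 = 0.398 mmol/kg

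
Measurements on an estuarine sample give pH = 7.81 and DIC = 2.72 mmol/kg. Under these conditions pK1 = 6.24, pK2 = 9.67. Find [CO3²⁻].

α₂ = 1 / (1 + [H⁺]/K2 + [H⁺]²/(K1K2)) = 1 / (1 + 10^+1.86 + 10^+0.29)
   = 1 / (1 + 72.444 + 1.9498) = 1/75.393 = 0.01326
[CO3²⁻] = α₂ × DIC = 0.01326 × 2.72 = 0.0361 mmol/kg

[CO3²⁻] = 0.0361 mmol/kg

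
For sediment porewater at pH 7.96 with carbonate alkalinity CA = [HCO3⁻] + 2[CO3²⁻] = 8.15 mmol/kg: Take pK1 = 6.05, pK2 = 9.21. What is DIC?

CA = [HCO3⁻] + 2[CO3²⁻] = (α₁ + 2α₂)·DIC
At pH 7.96: [H⁺]/K1 = 10^-1.91 = 0.012303, K2/[H⁺] = 10^-1.25 = 0.056234
α₁ = 1/(1 + 0.012303 + 0.056234) = 1/1.0685 = 0.9359; α₂ = α₁·K2/[H⁺] = 0.05263
α₁ + 2α₂ = 1.0411
DIC = CA / (α₁ + 2α₂) = 8.15 / 1.0411 = 7.83 mmol/kg

DIC = 7.83 mmol/kg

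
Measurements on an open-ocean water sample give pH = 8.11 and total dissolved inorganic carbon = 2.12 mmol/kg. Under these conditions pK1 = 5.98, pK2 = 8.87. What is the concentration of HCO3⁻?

[HCO3⁻] = 1.79 mmol/kg

α₁ = 1 / (1 + [H⁺]/K1 + K2/[H⁺]) = 1 / (1 + 10^-2.13 + 10^-0.76)
   = 1 / (1 + 0.0074131 + 0.17378) = 1/1.1812 = 0.8466
[HCO3⁻] = α₁ × DIC = 0.8466 × 2.12 = 1.79 mmol/kg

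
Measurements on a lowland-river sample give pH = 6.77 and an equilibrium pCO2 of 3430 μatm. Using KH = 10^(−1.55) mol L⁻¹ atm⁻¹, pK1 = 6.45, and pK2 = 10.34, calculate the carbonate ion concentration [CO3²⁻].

[CO2*] = KH · pCO2 = 10^(−1.55) × 3430×10^-6 = 9.667×10^-5 mol/L
α₀ = 1/(1 + K1/[H⁺] + K1K2/[H⁺]²) = 1/(1 + 10^+0.32 + 10^-3.25) = 0.3236
DIC = [CO2*]/α₀ = 9.667×10^-5 / 0.3236 = 0.2987 mmol/L
[CO3²⁻] = α₂·DIC; α₂ = 0.0001820, so [CO3²⁻] = 0.0001820 × 0.2987 = 5.44×10^-5 mmol/L = 0.0544 μmol/L

[CO3²⁻] = 0.0544 μmol/L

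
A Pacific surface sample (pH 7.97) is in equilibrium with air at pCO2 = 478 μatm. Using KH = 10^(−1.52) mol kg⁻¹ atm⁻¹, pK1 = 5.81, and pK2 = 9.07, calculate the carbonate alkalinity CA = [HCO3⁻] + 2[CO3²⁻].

CA = 2.42 mmol/kg

[CO2*] = KH · pCO2 = 10^(−1.52) × 478×10^-6 = 1.444×10^-5 mol/kg
α₀ = 1/(1 + K1/[H⁺] + K1K2/[H⁺]²) = 1/(1 + 10^+2.16 + 10^+1.06) = 0.006368
DIC = [CO2*]/α₀ = 1.444×10^-5 / 0.006368 = 2.267 mmol/kg
CA = (α₁ + 2α₂)·DIC = (0.9205 + 2×0.07312) × 2.267 = 2.42 mmol/kg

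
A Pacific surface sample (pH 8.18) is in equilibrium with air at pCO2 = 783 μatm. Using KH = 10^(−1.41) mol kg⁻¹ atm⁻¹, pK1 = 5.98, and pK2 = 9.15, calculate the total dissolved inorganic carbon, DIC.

[CO2*] = KH · pCO2 = 10^(−1.41) × 783×10^-6 = 3.046×10^-5 mol/kg
α₀ = 1/(1 + K1/[H⁺] + K1K2/[H⁺]²) = 1/(1 + 10^+2.20 + 10^+1.23) = 0.005667
DIC = [CO2*]/α₀ = 3.046×10^-5 / 0.005667 = 5.38 mmol/kg

DIC = 5.38 mmol/kg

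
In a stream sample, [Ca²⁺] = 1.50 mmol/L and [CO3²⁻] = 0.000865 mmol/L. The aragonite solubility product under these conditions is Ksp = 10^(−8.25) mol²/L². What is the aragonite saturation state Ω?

Ksp = 10^(−8.25) = 5.623×10^-9
Ω = [Ca²⁺][CO3²⁻]/Ksp = (1.50×10^-3)(0.000865×10^-3) / 5.623×10^-9 = 0.231

Ω = 0.231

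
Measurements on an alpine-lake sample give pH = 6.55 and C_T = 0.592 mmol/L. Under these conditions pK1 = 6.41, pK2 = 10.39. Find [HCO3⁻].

α₁ = 1 / (1 + [H⁺]/K1 + K2/[H⁺]) = 1 / (1 + 10^-0.14 + 10^-3.84)
   = 1 / (1 + 0.72444 + 0.00014454) = 1/1.7246 = 0.5799
[HCO3⁻] = α₁ × DIC = 0.5799 × 0.592 = 0.343 mmol/L

[HCO3⁻] = 0.343 mmol/L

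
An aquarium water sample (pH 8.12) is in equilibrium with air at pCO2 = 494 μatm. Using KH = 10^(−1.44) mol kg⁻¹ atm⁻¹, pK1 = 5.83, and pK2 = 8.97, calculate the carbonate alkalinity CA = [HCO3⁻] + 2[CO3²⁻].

[CO2*] = KH · pCO2 = 10^(−1.44) × 494×10^-6 = 1.794×10^-5 mol/kg
α₀ = 1/(1 + K1/[H⁺] + K1K2/[H⁺]²) = 1/(1 + 10^+2.29 + 10^+1.44) = 0.004474
DIC = [CO2*]/α₀ = 1.794×10^-5 / 0.004474 = 4.009 mmol/kg
CA = (α₁ + 2α₂)·DIC = (0.8723 + 2×0.1232) × 4.009 = 4.49 mmol/kg

CA = 4.49 mmol/kg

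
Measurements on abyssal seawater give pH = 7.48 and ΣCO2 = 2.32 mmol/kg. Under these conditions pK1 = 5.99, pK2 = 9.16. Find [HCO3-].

[HCO3⁻] = 2.20 mmol/kg

α₁ = 1 / (1 + [H⁺]/K1 + K2/[H⁺]) = 1 / (1 + 10^-1.49 + 10^-1.68)
   = 1 / (1 + 0.032359 + 0.020893) = 1/1.0533 = 0.9494
[HCO3⁻] = α₁ × DIC = 0.9494 × 2.32 = 2.20 mmol/kg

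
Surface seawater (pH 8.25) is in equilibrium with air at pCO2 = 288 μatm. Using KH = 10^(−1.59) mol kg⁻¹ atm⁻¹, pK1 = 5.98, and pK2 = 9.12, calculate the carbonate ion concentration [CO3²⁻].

[CO3²⁻] = 0.186 mmol/kg

[CO2*] = KH · pCO2 = 10^(−1.59) × 288×10^-6 = 7.403×10^-6 mol/kg
α₀ = 1/(1 + K1/[H⁺] + K1K2/[H⁺]²) = 1/(1 + 10^+2.27 + 10^+1.40) = 0.004710
DIC = [CO2*]/α₀ = 7.403×10^-6 / 0.004710 = 1.572 mmol/kg
[CO3²⁻] = α₂·DIC; α₂ = 0.1183, so [CO3²⁻] = 0.1183 × 1.572 = 0.186 mmol/kg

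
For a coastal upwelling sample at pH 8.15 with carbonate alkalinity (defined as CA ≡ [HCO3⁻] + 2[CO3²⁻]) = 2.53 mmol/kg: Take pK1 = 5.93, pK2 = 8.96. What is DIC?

CA = [HCO3⁻] + 2[CO3²⁻] = (α₁ + 2α₂)·DIC
At pH 8.15: [H⁺]/K1 = 10^-2.22 = 0.0060256, K2/[H⁺] = 10^-0.81 = 0.15488
α₁ = 1/(1 + 0.0060256 + 0.15488) = 1/1.1609 = 0.8614; α₂ = α₁·K2/[H⁺] = 0.1334
α₁ + 2α₂ = 1.1282
DIC = CA / (α₁ + 2α₂) = 2.53 / 1.1282 = 2.24 mmol/kg

DIC = 2.24 mmol/kg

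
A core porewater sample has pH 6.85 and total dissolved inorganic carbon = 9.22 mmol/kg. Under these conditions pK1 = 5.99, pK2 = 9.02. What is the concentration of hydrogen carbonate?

α₁ = 1 / (1 + [H⁺]/K1 + K2/[H⁺]) = 1 / (1 + 10^-0.86 + 10^-2.17)
   = 1 / (1 + 0.13804 + 0.0067608) = 1/1.1448 = 0.8735
[HCO3⁻] = α₁ × DIC = 0.8735 × 9.22 = 8.05 mmol/kg

[HCO3⁻] = 8.05 mmol/kg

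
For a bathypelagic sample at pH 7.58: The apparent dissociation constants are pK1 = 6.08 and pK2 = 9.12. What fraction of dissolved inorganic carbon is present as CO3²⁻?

α₂ = 1 / (1 + [H⁺]/K2 + [H⁺]²/(K1K2)) = 1 / (1 + 10^+1.54 + 10^+0.04)
   = 1 / (1 + 34.674 + 1.0965) = 1/36.770 = 0.02720

α₂ = 0.0272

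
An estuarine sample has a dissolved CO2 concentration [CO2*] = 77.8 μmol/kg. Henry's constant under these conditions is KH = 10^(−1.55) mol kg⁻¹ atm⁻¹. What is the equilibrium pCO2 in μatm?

KH = 10^(−1.55) = 2.818×10^-2 mol kg⁻¹ atm⁻¹
pCO2 = [CO2*]/KH = 77.8×10^-6 / 2.818×10^-2 = 2.76×10^-3 atm = 2760 μatm

pCO2 = 2760 μatm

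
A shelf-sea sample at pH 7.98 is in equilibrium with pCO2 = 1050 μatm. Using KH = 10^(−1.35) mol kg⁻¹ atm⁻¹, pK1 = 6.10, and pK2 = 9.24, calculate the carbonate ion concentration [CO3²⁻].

[CO3²⁻] = 0.196 mmol/kg

[CO2*] = KH · pCO2 = 10^(−1.35) × 1050×10^-6 = 4.690×10^-5 mol/kg
α₀ = 1/(1 + K1/[H⁺] + K1K2/[H⁺]²) = 1/(1 + 10^+1.88 + 10^+0.62) = 0.01234
DIC = [CO2*]/α₀ = 4.690×10^-5 / 0.01234 = 3.800 mmol/kg
[CO3²⁻] = α₂·DIC; α₂ = 0.05145, so [CO3²⁻] = 0.05145 × 3.800 = 0.196 mmol/kg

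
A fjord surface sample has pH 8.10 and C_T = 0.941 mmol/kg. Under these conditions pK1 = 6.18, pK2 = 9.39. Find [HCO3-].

α₁ = 1 / (1 + [H⁺]/K1 + K2/[H⁺]) = 1 / (1 + 10^-1.92 + 10^-1.29)
   = 1 / (1 + 0.012023 + 0.051286) = 1/1.0633 = 0.9405
[HCO3⁻] = α₁ × DIC = 0.9405 × 0.941 = 0.885 mmol/kg

[HCO3⁻] = 0.885 mmol/kg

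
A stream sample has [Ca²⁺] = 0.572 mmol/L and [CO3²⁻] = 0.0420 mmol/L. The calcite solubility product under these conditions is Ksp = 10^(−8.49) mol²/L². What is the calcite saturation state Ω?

Ω = 7.42

Ksp = 10^(−8.49) = 3.236×10^-9
Ω = [Ca²⁺][CO3²⁻]/Ksp = (0.572×10^-3)(0.0420×10^-3) / 3.236×10^-9 = 7.42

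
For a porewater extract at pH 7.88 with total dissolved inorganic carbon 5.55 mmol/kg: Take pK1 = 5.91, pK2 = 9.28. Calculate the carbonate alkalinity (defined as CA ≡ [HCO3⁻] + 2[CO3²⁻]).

CA = [HCO3⁻] + 2[CO3²⁻] = (α₁ + 2α₂)·DIC
At pH 7.88: [H⁺]/K1 = 10^-1.97 = 0.010715, K2/[H⁺] = 10^-1.40 = 0.039811
α₁ = 1/(1 + 0.010715 + 0.039811) = 1/1.0505 = 0.9519; α₂ = α₁·K2/[H⁺] = 0.03790
α₁ + 2α₂ = 1.0277
CA = 1.0277 × 5.55 = 5.70 mmol/kg

CA = 5.70 mmol/kg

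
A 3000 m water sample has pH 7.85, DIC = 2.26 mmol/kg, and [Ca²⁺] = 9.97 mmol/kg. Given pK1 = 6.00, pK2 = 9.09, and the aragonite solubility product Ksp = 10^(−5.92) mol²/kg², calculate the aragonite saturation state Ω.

Ω = 1.01

α₂ = 1 / (1 + [H⁺]/K2 + [H⁺]²/(K1K2)) = 1 / (1 + 10^+1.24 + 10^-0.61)
   = 1 / (1 + 17.378 + 0.24547) = 1/18.623 = 0.05370
[CO3²⁻] = α₂ × DIC = 0.05370 × 2.26 = 0.1214 mmol/kg
Ksp = 10^(−5.92) = 1.202×10^-6
Ω = [Ca²⁺][CO3²⁻]/Ksp = (9.97×10^-3)(1.214×10^-4) / 1.202×10^-6 = 1.01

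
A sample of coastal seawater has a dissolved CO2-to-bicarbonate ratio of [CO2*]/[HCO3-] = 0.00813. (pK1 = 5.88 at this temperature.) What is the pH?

pH = 7.97

From K1 = [H⁺][HCO3-]/[CO2*]:  pH = pK1 − log₁₀([CO2*]/[HCO3-])
log₁₀(0.00813) = -2.090
pH = 5.88 − (-2.090) = 7.97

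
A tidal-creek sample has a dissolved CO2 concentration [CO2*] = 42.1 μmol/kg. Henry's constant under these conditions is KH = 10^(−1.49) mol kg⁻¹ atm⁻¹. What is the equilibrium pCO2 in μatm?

KH = 10^(−1.49) = 3.236×10^-2 mol kg⁻¹ atm⁻¹
pCO2 = [CO2*]/KH = 42.1×10^-6 / 3.236×10^-2 = 1.30×10^-3 atm = 1300 μatm

pCO2 = 1300 μatm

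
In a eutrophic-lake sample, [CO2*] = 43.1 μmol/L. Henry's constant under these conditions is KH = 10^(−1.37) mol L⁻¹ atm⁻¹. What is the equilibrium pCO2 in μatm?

KH = 10^(−1.37) = 4.266×10^-2 mol L⁻¹ atm⁻¹
pCO2 = [CO2*]/KH = 43.1×10^-6 / 4.266×10^-2 = 1.01×10^-3 atm = 1010 μatm

pCO2 = 1010 μatm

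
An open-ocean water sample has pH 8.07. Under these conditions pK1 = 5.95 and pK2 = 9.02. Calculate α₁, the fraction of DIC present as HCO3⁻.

α₁ = 1 / (1 + [H⁺]/K1 + K2/[H⁺]) = 1 / (1 + 10^-2.12 + 10^-0.95)
   = 1 / (1 + 0.0075858 + 0.11220) = 1/1.1198 = 0.8930

α₁ = 0.893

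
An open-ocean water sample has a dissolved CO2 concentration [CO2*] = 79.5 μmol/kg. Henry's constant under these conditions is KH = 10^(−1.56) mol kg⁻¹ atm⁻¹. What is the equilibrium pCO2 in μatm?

pCO2 = 2890 μatm

KH = 10^(−1.56) = 2.754×10^-2 mol kg⁻¹ atm⁻¹
pCO2 = [CO2*]/KH = 79.5×10^-6 / 2.754×10^-2 = 2.89×10^-3 atm = 2890 μatm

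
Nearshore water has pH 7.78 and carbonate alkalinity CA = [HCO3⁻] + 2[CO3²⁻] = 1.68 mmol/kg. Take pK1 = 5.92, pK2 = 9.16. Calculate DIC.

DIC = 1.64 mmol/kg

CA = [HCO3⁻] + 2[CO3²⁻] = (α₁ + 2α₂)·DIC
At pH 7.78: [H⁺]/K1 = 10^-1.86 = 0.013804, K2/[H⁺] = 10^-1.38 = 0.041687
α₁ = 1/(1 + 0.013804 + 0.041687) = 1/1.0555 = 0.9474; α₂ = α₁·K2/[H⁺] = 0.03950
α₁ + 2α₂ = 1.0264
DIC = CA / (α₁ + 2α₂) = 1.68 / 1.0264 = 1.64 mmol/kg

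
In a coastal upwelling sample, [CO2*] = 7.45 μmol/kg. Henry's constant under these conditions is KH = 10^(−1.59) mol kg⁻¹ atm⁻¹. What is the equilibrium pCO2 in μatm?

KH = 10^(−1.59) = 2.570×10^-2 mol kg⁻¹ atm⁻¹
pCO2 = [CO2*]/KH = 7.45×10^-6 / 2.570×10^-2 = 2.90×10^-4 atm = 290 μatm

pCO2 = 290 μatm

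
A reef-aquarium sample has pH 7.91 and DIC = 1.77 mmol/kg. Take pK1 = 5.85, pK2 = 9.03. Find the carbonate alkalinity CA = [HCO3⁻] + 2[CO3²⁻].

CA = [HCO3⁻] + 2[CO3²⁻] = (α₁ + 2α₂)·DIC
At pH 7.91: [H⁺]/K1 = 10^-2.06 = 0.0087096, K2/[H⁺] = 10^-1.12 = 0.075858
α₁ = 1/(1 + 0.0087096 + 0.075858) = 1/1.0846 = 0.9220; α₂ = α₁·K2/[H⁺] = 0.06994
α₁ + 2α₂ = 1.0619
CA = 1.0619 × 1.77 = 1.88 mmol/kg

CA = 1.88 mmol/kg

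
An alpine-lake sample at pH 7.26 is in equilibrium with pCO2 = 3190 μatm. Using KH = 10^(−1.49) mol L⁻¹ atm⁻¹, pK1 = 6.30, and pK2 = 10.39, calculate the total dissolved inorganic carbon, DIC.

[CO2*] = KH · pCO2 = 10^(−1.49) × 3190×10^-6 = 1.032×10^-4 mol/L
α₀ = 1/(1 + K1/[H⁺] + K1K2/[H⁺]²) = 1/(1 + 10^+0.96 + 10^-2.17) = 0.09875
DIC = [CO2*]/α₀ = 1.032×10^-4 / 0.09875 = 1.05 mmol/L

DIC = 1.05 mmol/L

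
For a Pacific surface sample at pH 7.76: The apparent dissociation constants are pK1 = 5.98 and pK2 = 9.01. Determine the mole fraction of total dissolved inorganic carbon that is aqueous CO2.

α₀ = 0.0155

α₀ = 1 / (1 + K1/[H⁺] + K1K2/[H⁺]²) = 1 / (1 + 10^+1.78 + 10^+0.53)
   = 1 / (1 + 60.256 + 3.3884) = 1/64.644 = 0.01547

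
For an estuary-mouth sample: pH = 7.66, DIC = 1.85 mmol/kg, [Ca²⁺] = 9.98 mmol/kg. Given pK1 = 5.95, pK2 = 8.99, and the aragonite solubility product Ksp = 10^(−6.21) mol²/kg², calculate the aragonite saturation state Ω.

α₂ = 1 / (1 + [H⁺]/K2 + [H⁺]²/(K1K2)) = 1 / (1 + 10^+1.33 + 10^-0.38)
   = 1 / (1 + 21.380 + 0.41687) = 1/22.796 = 0.04387
[CO3²⁻] = α₂ × DIC = 0.04387 × 1.85 = 0.08115 mmol/kg
Ksp = 10^(−6.21) = 6.166×10^-7
Ω = [Ca²⁺][CO3²⁻]/Ksp = (9.98×10^-3)(8.115×10^-5) / 6.166×10^-7 = 1.31

Ω = 1.31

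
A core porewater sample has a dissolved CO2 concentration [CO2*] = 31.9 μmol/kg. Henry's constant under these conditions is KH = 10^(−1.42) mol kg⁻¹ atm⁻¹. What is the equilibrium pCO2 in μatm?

KH = 10^(−1.42) = 3.802×10^-2 mol kg⁻¹ atm⁻¹
pCO2 = [CO2*]/KH = 31.9×10^-6 / 3.802×10^-2 = 8.39×10^-4 atm = 839 μatm

pCO2 = 839 μatm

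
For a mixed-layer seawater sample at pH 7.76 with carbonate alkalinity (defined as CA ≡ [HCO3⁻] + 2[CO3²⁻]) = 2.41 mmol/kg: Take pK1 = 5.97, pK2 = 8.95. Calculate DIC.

CA = [HCO3⁻] + 2[CO3²⁻] = (α₁ + 2α₂)·DIC
At pH 7.76: [H⁺]/K1 = 10^-1.79 = 0.016218, K2/[H⁺] = 10^-1.19 = 0.064565
α₁ = 1/(1 + 0.016218 + 0.064565) = 1/1.0808 = 0.9253; α₂ = α₁·K2/[H⁺] = 0.05974
α₁ + 2α₂ = 1.0447
DIC = CA / (α₁ + 2α₂) = 2.41 / 1.0447 = 2.31 mmol/kg

DIC = 2.31 mmol/kg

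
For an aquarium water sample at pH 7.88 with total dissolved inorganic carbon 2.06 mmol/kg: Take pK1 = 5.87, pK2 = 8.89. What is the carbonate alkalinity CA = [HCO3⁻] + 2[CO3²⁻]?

CA = 2.22 mmol/kg

CA = [HCO3⁻] + 2[CO3²⁻] = (α₁ + 2α₂)·DIC
At pH 7.88: [H⁺]/K1 = 10^-2.01 = 0.0097724, K2/[H⁺] = 10^-1.01 = 0.097724
α₁ = 1/(1 + 0.0097724 + 0.097724) = 1/1.1075 = 0.9029; α₂ = α₁·K2/[H⁺] = 0.08824
α₁ + 2α₂ = 1.0794
CA = 1.0794 × 2.06 = 2.22 mmol/kg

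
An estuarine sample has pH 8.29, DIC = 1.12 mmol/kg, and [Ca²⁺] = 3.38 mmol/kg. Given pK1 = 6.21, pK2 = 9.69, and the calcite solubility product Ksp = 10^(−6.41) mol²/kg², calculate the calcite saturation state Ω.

α₂ = 1 / (1 + [H⁺]/K2 + [H⁺]²/(K1K2)) = 1 / (1 + 10^+1.40 + 10^-0.68)
   = 1 / (1 + 25.119 + 0.20893) = 1/26.328 = 0.03798
[CO3²⁻] = α₂ × DIC = 0.03798 × 1.12 = 0.04254 mmol/kg
Ksp = 10^(−6.41) = 3.890×10^-7
Ω = [Ca²⁺][CO3²⁻]/Ksp = (3.38×10^-3)(4.254×10^-5) / 3.890×10^-7 = 0.370

Ω = 0.370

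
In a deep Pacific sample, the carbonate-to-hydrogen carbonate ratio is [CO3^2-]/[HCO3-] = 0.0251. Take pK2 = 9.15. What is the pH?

pH = 7.55

From K2 = [H⁺][CO3^2-]/[HCO3-]:  pH = pK2 + log₁₀([CO3^2-]/[HCO3-])
log₁₀(0.0251) = -1.600
pH = 9.15 + (-1.600) = 7.55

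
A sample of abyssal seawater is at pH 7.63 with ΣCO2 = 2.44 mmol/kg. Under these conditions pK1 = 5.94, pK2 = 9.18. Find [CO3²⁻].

α₂ = 1 / (1 + [H⁺]/K2 + [H⁺]²/(K1K2)) = 1 / (1 + 10^+1.55 + 10^-0.14)
   = 1 / (1 + 35.481 + 0.72444) = 1/37.206 = 0.02688
[CO3²⁻] = α₂ × DIC = 0.02688 × 2.44 = 0.0656 mmol/kg

[CO3²⁻] = 0.0656 mmol/kg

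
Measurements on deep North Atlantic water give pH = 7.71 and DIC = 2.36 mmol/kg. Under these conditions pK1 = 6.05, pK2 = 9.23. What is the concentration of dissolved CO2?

α₀ = 1 / (1 + K1/[H⁺] + K1K2/[H⁺]²) = 1 / (1 + 10^+1.66 + 10^+0.14)
   = 1 / (1 + 45.709 + 1.3804) = 1/48.089 = 0.02079
[CO2*] = α₀ × DIC = 0.02079 × 2.36 = 0.0491 mmol/kg

[CO2*] = 0.0491 mmol/kg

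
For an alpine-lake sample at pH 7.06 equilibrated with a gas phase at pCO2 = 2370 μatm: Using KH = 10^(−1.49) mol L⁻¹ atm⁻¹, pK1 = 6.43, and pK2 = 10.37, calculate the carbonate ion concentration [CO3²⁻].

[CO3²⁻] = 0.160 μmol/L

[CO2*] = KH · pCO2 = 10^(−1.49) × 2370×10^-6 = 7.669×10^-5 mol/L
α₀ = 1/(1 + K1/[H⁺] + K1K2/[H⁺]²) = 1/(1 + 10^+0.63 + 10^-2.68) = 0.1898
DIC = [CO2*]/α₀ = 7.669×10^-5 / 0.1898 = 0.4040 mmol/L
[CO3²⁻] = α₂·DIC; α₂ = 0.0003966, so [CO3²⁻] = 0.0003966 × 0.4040 = 0.000160 mmol/L = 0.160 μmol/L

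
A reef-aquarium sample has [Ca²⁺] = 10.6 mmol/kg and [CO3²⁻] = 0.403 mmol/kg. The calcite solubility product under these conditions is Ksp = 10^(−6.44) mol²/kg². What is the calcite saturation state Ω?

Ω = 11.8

Ksp = 10^(−6.44) = 3.631×10^-7
Ω = [Ca²⁺][CO3²⁻]/Ksp = (10.6×10^-3)(0.403×10^-3) / 3.631×10^-7 = 11.8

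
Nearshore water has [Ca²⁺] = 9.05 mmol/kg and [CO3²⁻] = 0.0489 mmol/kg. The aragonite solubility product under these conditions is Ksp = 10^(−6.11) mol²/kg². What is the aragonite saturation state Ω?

Ω = 0.570

Ksp = 10^(−6.11) = 7.762×10^-7
Ω = [Ca²⁺][CO3²⁻]/Ksp = (9.05×10^-3)(0.0489×10^-3) / 7.762×10^-7 = 0.570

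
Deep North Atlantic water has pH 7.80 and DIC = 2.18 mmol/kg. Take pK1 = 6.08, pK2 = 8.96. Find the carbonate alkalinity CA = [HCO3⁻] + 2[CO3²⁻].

CA = 2.28 mmol/kg

CA = [HCO3⁻] + 2[CO3²⁻] = (α₁ + 2α₂)·DIC
At pH 7.80: [H⁺]/K1 = 10^-1.72 = 0.019055, K2/[H⁺] = 10^-1.16 = 0.069183
α₁ = 1/(1 + 0.019055 + 0.069183) = 1/1.0882 = 0.9189; α₂ = α₁·K2/[H⁺] = 0.06357
α₁ + 2α₂ = 1.0461
CA = 1.0461 × 2.18 = 2.28 mmol/kg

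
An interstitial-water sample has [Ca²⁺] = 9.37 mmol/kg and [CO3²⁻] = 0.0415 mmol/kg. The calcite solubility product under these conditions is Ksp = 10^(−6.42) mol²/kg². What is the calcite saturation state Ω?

Ω = 1.02

Ksp = 10^(−6.42) = 3.802×10^-7
Ω = [Ca²⁺][CO3²⁻]/Ksp = (9.37×10^-3)(0.0415×10^-3) / 3.802×10^-7 = 1.02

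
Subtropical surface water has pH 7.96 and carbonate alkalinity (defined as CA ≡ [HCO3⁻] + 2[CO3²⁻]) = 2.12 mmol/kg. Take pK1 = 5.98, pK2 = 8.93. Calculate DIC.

CA = [HCO3⁻] + 2[CO3²⁻] = (α₁ + 2α₂)·DIC
At pH 7.96: [H⁺]/K1 = 10^-1.98 = 0.010471, K2/[H⁺] = 10^-0.97 = 0.10715
α₁ = 1/(1 + 0.010471 + 0.10715) = 1/1.1176 = 0.8948; α₂ = α₁·K2/[H⁺] = 0.09587
α₁ + 2α₂ = 1.0865
DIC = CA / (α₁ + 2α₂) = 2.12 / 1.0865 = 1.95 mmol/kg

DIC = 1.95 mmol/kg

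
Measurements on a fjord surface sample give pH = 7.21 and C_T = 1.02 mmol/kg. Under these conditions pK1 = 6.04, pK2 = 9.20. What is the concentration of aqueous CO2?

[CO2*] = 0.0640 mmol/kg

α₀ = 1 / (1 + K1/[H⁺] + K1K2/[H⁺]²) = 1 / (1 + 10^+1.17 + 10^-0.82)
   = 1 / (1 + 14.791 + 0.15136) = 1/15.942 = 0.06273
[CO2*] = α₀ × DIC = 0.06273 × 1.02 = 0.0640 mmol/kg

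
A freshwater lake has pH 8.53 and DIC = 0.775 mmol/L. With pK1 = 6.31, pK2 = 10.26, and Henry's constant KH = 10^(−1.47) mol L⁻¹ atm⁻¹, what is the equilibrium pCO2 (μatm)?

α₀ = 1 / (1 + K1/[H⁺] + K1K2/[H⁺]²) = 1 / (1 + 10^+2.22 + 10^+0.49)
   = 1 / (1 + 165.96 + 3.0903) = 1/170.05 = 0.005881
[CO2*] = α₀ × DIC = 0.005881 × 0.775 = 0.004558 mmol/L = 4.558 μmol/L
pCO2 = [CO2*]/KH = 4.558×10^-6 / 3.388×10^-2 = 135 μatm

pCO2 = 135 μatm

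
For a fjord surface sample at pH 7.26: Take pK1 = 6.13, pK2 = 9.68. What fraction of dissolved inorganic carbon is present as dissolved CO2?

α₀ = 0.0688

α₀ = 1 / (1 + K1/[H⁺] + K1K2/[H⁺]²) = 1 / (1 + 10^+1.13 + 10^-1.29)
   = 1 / (1 + 13.490 + 0.051286) = 1/14.541 = 0.06877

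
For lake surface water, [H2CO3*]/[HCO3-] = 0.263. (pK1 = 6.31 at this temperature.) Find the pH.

pH = 6.89

From K1 = [H⁺][HCO3-]/[H2CO3*]:  pH = pK1 − log₁₀([H2CO3*]/[HCO3-])
log₁₀(0.263) = -0.580
pH = 6.31 − (-0.580) = 6.89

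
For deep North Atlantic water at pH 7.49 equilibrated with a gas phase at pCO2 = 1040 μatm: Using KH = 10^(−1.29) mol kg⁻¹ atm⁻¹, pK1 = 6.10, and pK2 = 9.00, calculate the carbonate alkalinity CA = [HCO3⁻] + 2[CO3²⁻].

[CO2*] = KH · pCO2 = 10^(−1.29) × 1040×10^-6 = 5.334×10^-5 mol/kg
α₀ = 1/(1 + K1/[H⁺] + K1K2/[H⁺]²) = 1/(1 + 10^+1.39 + 10^-0.12) = 0.03801
DIC = [CO2*]/α₀ = 5.334×10^-5 / 0.03801 = 1.403 mmol/kg
CA = (α₁ + 2α₂)·DIC = (0.9331 + 2×0.02884) × 1.403 = 1.39 mmol/kg

CA = 1.39 mmol/kg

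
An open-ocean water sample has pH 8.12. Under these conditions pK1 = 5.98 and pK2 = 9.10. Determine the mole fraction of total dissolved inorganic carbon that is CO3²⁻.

α₂ = 1 / (1 + [H⁺]/K2 + [H⁺]²/(K1K2)) = 1 / (1 + 10^+0.98 + 10^-1.16)
   = 1 / (1 + 9.5499 + 0.069183) = 1/10.619 = 0.09417

α₂ = 0.0942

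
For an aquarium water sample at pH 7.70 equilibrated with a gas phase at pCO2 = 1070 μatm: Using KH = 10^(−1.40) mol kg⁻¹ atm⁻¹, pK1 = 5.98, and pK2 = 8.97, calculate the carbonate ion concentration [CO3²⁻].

[CO3²⁻] = 0.120 mmol/kg

[CO2*] = KH · pCO2 = 10^(−1.40) × 1070×10^-6 = 4.260×10^-5 mol/kg
α₀ = 1/(1 + K1/[H⁺] + K1K2/[H⁺]²) = 1/(1 + 10^+1.72 + 10^+0.45) = 0.01776
DIC = [CO2*]/α₀ = 4.260×10^-5 / 0.01776 = 2.398 mmol/kg
[CO3²⁻] = α₂·DIC; α₂ = 0.05006, so [CO3²⁻] = 0.05006 × 2.398 = 0.120 mmol/kg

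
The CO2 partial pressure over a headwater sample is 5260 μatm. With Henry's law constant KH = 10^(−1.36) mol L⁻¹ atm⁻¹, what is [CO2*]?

[CO2*] = 230 μmol/L

KH = 10^(−1.36) = 4.365×10^-2 mol L⁻¹ atm⁻¹
[CO2*] = KH · pCO2 = 4.365×10^-2 × 5260×10^-6 atm = 2.30×10^-4 mol/L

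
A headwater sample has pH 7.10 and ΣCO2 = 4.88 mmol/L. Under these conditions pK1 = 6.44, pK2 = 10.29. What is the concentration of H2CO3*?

α₀ = 1 / (1 + K1/[H⁺] + K1K2/[H⁺]²) = 1 / (1 + 10^+0.66 + 10^-2.53)
   = 1 / (1 + 4.5709 + 0.0029512) = 1/5.5738 = 0.1794
[CO2*] = α₀ × DIC = 0.1794 × 4.88 = 0.876 mmol/L

[CO2*] = 0.876 mmol/L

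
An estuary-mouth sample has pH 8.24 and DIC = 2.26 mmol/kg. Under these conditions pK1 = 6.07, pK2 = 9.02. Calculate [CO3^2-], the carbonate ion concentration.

[CO3²⁻] = 0.320 mmol/kg

α₂ = 1 / (1 + [H⁺]/K2 + [H⁺]²/(K1K2)) = 1 / (1 + 10^+0.78 + 10^-1.39)
   = 1 / (1 + 6.0256 + 0.040738) = 1/7.0663 = 0.1415
[CO3²⁻] = α₂ × DIC = 0.1415 × 2.26 = 0.320 mmol/kg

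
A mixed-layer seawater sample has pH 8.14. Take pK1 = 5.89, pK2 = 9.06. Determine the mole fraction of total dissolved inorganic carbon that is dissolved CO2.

α₀ = 0.00499

α₀ = 1 / (1 + K1/[H⁺] + K1K2/[H⁺]²) = 1 / (1 + 10^+2.25 + 10^+1.33)
   = 1 / (1 + 177.83 + 21.380) = 1/200.21 = 0.004995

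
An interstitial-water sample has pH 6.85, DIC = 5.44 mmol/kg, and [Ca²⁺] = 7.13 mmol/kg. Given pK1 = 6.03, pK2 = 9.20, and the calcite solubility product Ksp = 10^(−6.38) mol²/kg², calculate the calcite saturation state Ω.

α₂ = 1 / (1 + [H⁺]/K2 + [H⁺]²/(K1K2)) = 1 / (1 + 10^+2.35 + 10^+1.53)
   = 1 / (1 + 223.87 + 33.884) = 1/258.76 = 0.003865
[CO3²⁻] = α₂ × DIC = 0.003865 × 5.44 = 0.02102 mmol/kg
Ksp = 10^(−6.38) = 4.169×10^-7
Ω = [Ca²⁺][CO3²⁻]/Ksp = (7.13×10^-3)(2.102×10^-5) / 4.169×10^-7 = 0.360

Ω = 0.360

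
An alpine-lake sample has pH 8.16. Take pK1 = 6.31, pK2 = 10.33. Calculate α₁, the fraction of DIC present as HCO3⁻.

α₁ = 0.980

α₁ = 1 / (1 + [H⁺]/K1 + K2/[H⁺]) = 1 / (1 + 10^-1.85 + 10^-2.17)
   = 1 / (1 + 0.014125 + 0.0067608) = 1/1.0209 = 0.9795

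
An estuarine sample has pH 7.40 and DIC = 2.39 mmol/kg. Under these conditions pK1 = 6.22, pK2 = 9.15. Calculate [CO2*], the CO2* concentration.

α₀ = 1 / (1 + K1/[H⁺] + K1K2/[H⁺]²) = 1 / (1 + 10^+1.18 + 10^-0.57)
   = 1 / (1 + 15.136 + 0.26915) = 1/16.405 = 0.06096
[CO2*] = α₀ × DIC = 0.06096 × 2.39 = 0.146 mmol/kg

[CO2*] = 0.146 mmol/kg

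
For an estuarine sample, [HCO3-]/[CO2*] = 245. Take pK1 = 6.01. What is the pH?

pH = 8.40

From K1 = [H⁺][HCO3-]/[CO2*]:  pH = pK1 + log₁₀([HCO3-]/[CO2*])
log₁₀(245) = +2.389
pH = 6.01 + (+2.389) = 8.40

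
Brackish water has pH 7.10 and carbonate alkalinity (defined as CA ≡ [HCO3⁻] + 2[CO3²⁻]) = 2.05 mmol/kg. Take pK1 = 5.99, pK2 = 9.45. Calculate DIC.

CA = [HCO3⁻] + 2[CO3²⁻] = (α₁ + 2α₂)·DIC
At pH 7.10: [H⁺]/K1 = 10^-1.11 = 0.077625, K2/[H⁺] = 10^-2.35 = 0.0044668
α₁ = 1/(1 + 0.077625 + 0.0044668) = 1/1.0821 = 0.9241; α₂ = α₁·K2/[H⁺] = 0.004128
α₁ + 2α₂ = 0.9324
DIC = CA / (α₁ + 2α₂) = 2.05 / 0.9324 = 2.20 mmol/kg

DIC = 2.20 mmol/kg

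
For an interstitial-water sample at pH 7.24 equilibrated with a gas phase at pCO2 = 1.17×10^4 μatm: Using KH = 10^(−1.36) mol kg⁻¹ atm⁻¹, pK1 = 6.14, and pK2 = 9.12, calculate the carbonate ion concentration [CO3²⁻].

[CO2*] = KH · pCO2 = 10^(−1.36) × 1.17×10^4×10^-6 = 5.107×10^-4 mol/kg
α₀ = 1/(1 + K1/[H⁺] + K1K2/[H⁺]²) = 1/(1 + 10^+1.10 + 10^-0.78) = 0.07270
DIC = [CO2*]/α₀ = 5.107×10^-4 / 0.07270 = 7.025 mmol/kg
[CO3²⁻] = α₂·DIC; α₂ = 0.01207, so [CO3²⁻] = 0.01207 × 7.025 = 0.0848 mmol/kg

[CO3²⁻] = 0.0848 mmol/kg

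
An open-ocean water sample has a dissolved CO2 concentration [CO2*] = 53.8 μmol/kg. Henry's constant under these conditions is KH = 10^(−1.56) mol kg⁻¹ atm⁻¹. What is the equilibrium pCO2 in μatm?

KH = 10^(−1.56) = 2.754×10^-2 mol kg⁻¹ atm⁻¹
pCO2 = [CO2*]/KH = 53.8×10^-6 / 2.754×10^-2 = 1.95×10^-3 atm = 1950 μatm

pCO2 = 1950 μatm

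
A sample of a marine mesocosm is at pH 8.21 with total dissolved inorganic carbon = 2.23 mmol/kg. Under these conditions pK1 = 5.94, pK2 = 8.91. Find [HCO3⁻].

[HCO3⁻] = 1.85 mmol/kg

α₁ = 1 / (1 + [H⁺]/K1 + K2/[H⁺]) = 1 / (1 + 10^-2.27 + 10^-0.70)
   = 1 / (1 + 0.0053703 + 0.19953) = 1/1.2049 = 0.8299
[HCO3⁻] = α₁ × DIC = 0.8299 × 2.23 = 1.85 mmol/kg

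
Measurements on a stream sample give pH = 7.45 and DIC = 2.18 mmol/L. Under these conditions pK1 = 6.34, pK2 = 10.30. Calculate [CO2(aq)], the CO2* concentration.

α₀ = 1 / (1 + K1/[H⁺] + K1K2/[H⁺]²) = 1 / (1 + 10^+1.11 + 10^-1.74)
   = 1 / (1 + 12.882 + 0.018197) = 1/13.901 = 0.07194
[CO2*] = α₀ × DIC = 0.07194 × 2.18 = 0.157 mmol/L

[CO2*] = 0.157 mmol/L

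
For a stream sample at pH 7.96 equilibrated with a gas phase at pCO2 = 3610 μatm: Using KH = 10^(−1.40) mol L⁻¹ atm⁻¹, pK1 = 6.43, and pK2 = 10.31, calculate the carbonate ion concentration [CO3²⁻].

[CO3²⁻] = 0.0218 mmol/L

[CO2*] = KH · pCO2 = 10^(−1.40) × 3610×10^-6 = 1.437×10^-4 mol/L
α₀ = 1/(1 + K1/[H⁺] + K1K2/[H⁺]²) = 1/(1 + 10^+1.53 + 10^-0.82) = 0.02854
DIC = [CO2*]/α₀ = 1.437×10^-4 / 0.02854 = 5.035 mmol/L
[CO3²⁻] = α₂·DIC; α₂ = 0.004320, so [CO3²⁻] = 0.004320 × 5.035 = 0.0218 mmol/L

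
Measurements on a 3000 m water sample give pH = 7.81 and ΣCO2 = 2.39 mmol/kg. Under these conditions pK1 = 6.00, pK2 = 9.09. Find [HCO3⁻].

α₁ = 1 / (1 + [H⁺]/K1 + K2/[H⁺]) = 1 / (1 + 10^-1.81 + 10^-1.28)
   = 1 / (1 + 0.015488 + 0.052481) = 1/1.0680 = 0.9364
[HCO3⁻] = α₁ × DIC = 0.9364 × 2.39 = 2.24 mmol/kg

[HCO3⁻] = 2.24 mmol/kg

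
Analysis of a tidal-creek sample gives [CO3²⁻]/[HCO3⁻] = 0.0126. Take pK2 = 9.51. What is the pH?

From K2 = [H⁺][CO3²⁻]/[HCO3⁻]:  pH = pK2 + log₁₀([CO3²⁻]/[HCO3⁻])
log₁₀(0.0126) = -1.900
pH = 9.51 + (-1.900) = 7.61

pH = 7.61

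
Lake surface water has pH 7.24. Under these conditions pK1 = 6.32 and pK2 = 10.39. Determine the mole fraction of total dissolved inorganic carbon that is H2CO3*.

α₀ = 0.107

α₀ = 1 / (1 + K1/[H⁺] + K1K2/[H⁺]²) = 1 / (1 + 10^+0.92 + 10^-2.23)
   = 1 / (1 + 8.3176 + 0.0058884) = 1/9.3235 = 0.1073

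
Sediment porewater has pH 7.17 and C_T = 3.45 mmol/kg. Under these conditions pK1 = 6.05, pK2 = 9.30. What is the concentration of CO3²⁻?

α₂ = 1 / (1 + [H⁺]/K2 + [H⁺]²/(K1K2)) = 1 / (1 + 10^+2.13 + 10^+1.01)
   = 1 / (1 + 134.90 + 10.233) = 1/146.13 = 0.006843
[CO3²⁻] = α₂ × DIC = 0.006843 × 3.45 = 0.0236 mmol/kg

[CO3²⁻] = 0.0236 mmol/kg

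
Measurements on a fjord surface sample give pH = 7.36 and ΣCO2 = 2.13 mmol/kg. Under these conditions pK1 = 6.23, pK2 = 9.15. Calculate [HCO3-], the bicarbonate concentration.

[HCO3⁻] = 1.95 mmol/kg

α₁ = 1 / (1 + [H⁺]/K1 + K2/[H⁺]) = 1 / (1 + 10^-1.13 + 10^-1.79)
   = 1 / (1 + 0.074131 + 0.016218) = 1/1.0903 = 0.9171
[HCO3⁻] = α₁ × DIC = 0.9171 × 2.13 = 1.95 mmol/kg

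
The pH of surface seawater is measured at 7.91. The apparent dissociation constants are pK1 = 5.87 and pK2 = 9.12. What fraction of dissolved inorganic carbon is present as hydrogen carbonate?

α₁ = 0.934

α₁ = 1 / (1 + [H⁺]/K1 + K2/[H⁺]) = 1 / (1 + 10^-2.04 + 10^-1.21)
   = 1 / (1 + 0.0091201 + 0.061660) = 1/1.0708 = 0.9339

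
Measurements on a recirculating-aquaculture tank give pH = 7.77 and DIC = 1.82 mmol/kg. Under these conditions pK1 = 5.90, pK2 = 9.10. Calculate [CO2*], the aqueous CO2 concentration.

[CO2*] = 0.0232 mmol/kg

α₀ = 1 / (1 + K1/[H⁺] + K1K2/[H⁺]²) = 1 / (1 + 10^+1.87 + 10^+0.54)
   = 1 / (1 + 74.131 + 3.4674) = 1/78.598 = 0.01272
[CO2*] = α₀ × DIC = 0.01272 × 1.82 = 0.0232 mmol/kg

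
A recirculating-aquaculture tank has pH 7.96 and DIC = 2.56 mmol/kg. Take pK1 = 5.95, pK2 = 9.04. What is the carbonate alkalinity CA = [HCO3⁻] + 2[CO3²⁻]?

CA = [HCO3⁻] + 2[CO3²⁻] = (α₁ + 2α₂)·DIC
At pH 7.96: [H⁺]/K1 = 10^-2.01 = 0.0097724, K2/[H⁺] = 10^-1.08 = 0.083176
α₁ = 1/(1 + 0.0097724 + 0.083176) = 1/1.0929 = 0.9150; α₂ = α₁·K2/[H⁺] = 0.07610
α₁ + 2α₂ = 1.0672
CA = 1.0672 × 2.56 = 2.73 mmol/kg

CA = 2.73 mmol/kg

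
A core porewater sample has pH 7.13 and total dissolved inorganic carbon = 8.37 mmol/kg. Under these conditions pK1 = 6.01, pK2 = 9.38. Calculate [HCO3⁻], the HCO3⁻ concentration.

α₁ = 1 / (1 + [H⁺]/K1 + K2/[H⁺]) = 1 / (1 + 10^-1.12 + 10^-2.25)
   = 1 / (1 + 0.075858 + 0.0056234) = 1/1.0815 = 0.9247
[HCO3⁻] = α₁ × DIC = 0.9247 × 8.37 = 7.74 mmol/kg

[HCO3⁻] = 7.74 mmol/kg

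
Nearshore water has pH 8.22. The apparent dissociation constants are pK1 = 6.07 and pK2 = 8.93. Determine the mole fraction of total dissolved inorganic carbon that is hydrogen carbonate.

α₁ = 1 / (1 + [H⁺]/K1 + K2/[H⁺]) = 1 / (1 + 10^-2.15 + 10^-0.71)
   = 1 / (1 + 0.0070795 + 0.19498) = 1/1.2021 = 0.8319

α₁ = 0.832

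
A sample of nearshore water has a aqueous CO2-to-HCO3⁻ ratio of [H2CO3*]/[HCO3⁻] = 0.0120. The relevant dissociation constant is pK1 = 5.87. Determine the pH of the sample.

From K1 = [H⁺][HCO3⁻]/[H2CO3*]:  pH = pK1 − log₁₀([H2CO3*]/[HCO3⁻])
log₁₀(0.0120) = -1.921
pH = 5.87 − (-1.921) = 7.79

pH = 7.79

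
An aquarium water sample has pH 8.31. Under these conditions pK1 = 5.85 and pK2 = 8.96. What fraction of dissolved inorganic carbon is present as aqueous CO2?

α₀ = 1 / (1 + K1/[H⁺] + K1K2/[H⁺]²) = 1 / (1 + 10^+2.46 + 10^+1.81)
   = 1 / (1 + 288.40 + 64.565) = 1/353.97 = 0.002825

α₀ = 0.00283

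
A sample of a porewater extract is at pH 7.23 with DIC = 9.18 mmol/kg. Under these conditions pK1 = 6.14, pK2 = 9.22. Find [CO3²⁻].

α₂ = 1 / (1 + [H⁺]/K2 + [H⁺]²/(K1K2)) = 1 / (1 + 10^+1.99 + 10^+0.90)
   = 1 / (1 + 97.724 + 7.9433) = 1/106.67 = 0.009375
[CO3²⁻] = α₂ × DIC = 0.009375 × 9.18 = 0.0861 mmol/kg

[CO3²⁻] = 0.0861 mmol/kg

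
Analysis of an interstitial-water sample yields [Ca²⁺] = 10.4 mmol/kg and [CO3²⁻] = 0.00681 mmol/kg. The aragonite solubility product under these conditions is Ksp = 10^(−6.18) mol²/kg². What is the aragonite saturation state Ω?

Ω = 0.107

Ksp = 10^(−6.18) = 6.607×10^-7
Ω = [Ca²⁺][CO3²⁻]/Ksp = (10.4×10^-3)(0.00681×10^-3) / 6.607×10^-7 = 0.107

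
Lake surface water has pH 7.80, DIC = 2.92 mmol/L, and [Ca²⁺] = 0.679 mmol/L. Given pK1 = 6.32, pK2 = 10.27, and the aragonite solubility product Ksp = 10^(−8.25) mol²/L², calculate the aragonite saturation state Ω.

α₂ = 1 / (1 + [H⁺]/K2 + [H⁺]²/(K1K2)) = 1 / (1 + 10^+2.47 + 10^+0.99)
   = 1 / (1 + 295.12 + 9.7724) = 1/305.89 = 0.003269
[CO3²⁻] = α₂ × DIC = 0.003269 × 2.92 = 0.009546 mmol/L = 9.546 μmol/L
Ksp = 10^(−8.25) = 5.623×10^-9
Ω = [Ca²⁺][CO3²⁻]/Ksp = (0.679×10^-3)(9.546×10^-6) / 5.623×10^-9 = 1.15

Ω = 1.15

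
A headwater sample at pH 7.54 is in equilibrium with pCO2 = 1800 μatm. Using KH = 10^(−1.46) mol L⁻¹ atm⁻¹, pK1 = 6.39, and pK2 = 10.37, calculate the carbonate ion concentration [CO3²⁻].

[CO3²⁻] = 1.30 μmol/L

[CO2*] = KH · pCO2 = 10^(−1.46) × 1800×10^-6 = 6.241×10^-5 mol/L
α₀ = 1/(1 + K1/[H⁺] + K1K2/[H⁺]²) = 1/(1 + 10^+1.15 + 10^-1.68) = 0.06602
DIC = [CO2*]/α₀ = 6.241×10^-5 / 0.06602 = 0.9453 mmol/L
[CO3²⁻] = α₂·DIC; α₂ = 0.001379, so [CO3²⁻] = 0.001379 × 0.9453 = 0.00130 mmol/L = 1.30 μmol/L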